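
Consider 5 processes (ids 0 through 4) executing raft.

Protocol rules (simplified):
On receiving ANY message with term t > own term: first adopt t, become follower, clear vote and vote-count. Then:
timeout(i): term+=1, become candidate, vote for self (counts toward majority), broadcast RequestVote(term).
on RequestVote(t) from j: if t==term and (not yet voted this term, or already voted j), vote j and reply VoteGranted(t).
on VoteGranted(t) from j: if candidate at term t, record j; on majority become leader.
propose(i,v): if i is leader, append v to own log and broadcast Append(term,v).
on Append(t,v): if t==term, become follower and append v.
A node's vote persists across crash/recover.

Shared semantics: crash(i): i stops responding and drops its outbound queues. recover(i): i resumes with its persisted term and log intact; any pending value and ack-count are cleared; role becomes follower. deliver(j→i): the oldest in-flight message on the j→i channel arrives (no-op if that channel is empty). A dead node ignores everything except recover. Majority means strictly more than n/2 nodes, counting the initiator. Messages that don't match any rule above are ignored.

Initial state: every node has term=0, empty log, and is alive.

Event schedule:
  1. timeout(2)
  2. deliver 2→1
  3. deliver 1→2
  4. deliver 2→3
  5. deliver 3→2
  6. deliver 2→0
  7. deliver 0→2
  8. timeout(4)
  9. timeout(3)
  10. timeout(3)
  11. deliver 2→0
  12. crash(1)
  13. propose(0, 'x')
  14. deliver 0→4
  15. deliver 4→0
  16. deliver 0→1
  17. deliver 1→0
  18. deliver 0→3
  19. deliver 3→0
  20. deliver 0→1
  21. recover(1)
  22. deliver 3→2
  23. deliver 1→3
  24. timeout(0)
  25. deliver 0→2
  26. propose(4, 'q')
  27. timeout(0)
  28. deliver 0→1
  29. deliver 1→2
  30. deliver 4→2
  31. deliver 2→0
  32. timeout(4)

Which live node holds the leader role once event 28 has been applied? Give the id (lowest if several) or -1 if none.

-1

1. timeout(2):  <2:cand t1 ->
2. deliver 2→1:  <1:foll t1 ->
3. deliver 1→2:  nop
4. deliver 2→3:  <3:foll t1 ->
5. deliver 3→2:  <2:lead t1 ->
6. deliver 2→0:  <0:foll t1 ->
7. deliver 0→2:  nop
8. timeout(4):  <4:cand t1 ->
9. timeout(3):  <3:cand t2 ->
10. timeout(3):  <3:cand t3 ->
11. deliver 2→0:  nop
12. crash(1):  <1:✗foll t1 ->
13. propose(0,'x'):  nop
14. deliver 0→4:  nop
15. deliver 4→0:  nop
16. deliver 0→1:  nop
17. deliver 1→0:  nop
18. deliver 0→3:  nop
19. deliver 3→0:  <0:foll t2 ->
20. deliver 0→1:  nop
21. recover(1):  <1:foll t1 ->
22. deliver 3→2:  <2:foll t2 ->
23. deliver 1→3:  nop
24. timeout(0):  <0:cand t3 ->
25. deliver 0→2:  <2:foll t3 ->
26. propose(4,'q'):  nop
27. timeout(0):  <0:cand t4 ->
28. deliver 0→1:  <1:foll t3 ->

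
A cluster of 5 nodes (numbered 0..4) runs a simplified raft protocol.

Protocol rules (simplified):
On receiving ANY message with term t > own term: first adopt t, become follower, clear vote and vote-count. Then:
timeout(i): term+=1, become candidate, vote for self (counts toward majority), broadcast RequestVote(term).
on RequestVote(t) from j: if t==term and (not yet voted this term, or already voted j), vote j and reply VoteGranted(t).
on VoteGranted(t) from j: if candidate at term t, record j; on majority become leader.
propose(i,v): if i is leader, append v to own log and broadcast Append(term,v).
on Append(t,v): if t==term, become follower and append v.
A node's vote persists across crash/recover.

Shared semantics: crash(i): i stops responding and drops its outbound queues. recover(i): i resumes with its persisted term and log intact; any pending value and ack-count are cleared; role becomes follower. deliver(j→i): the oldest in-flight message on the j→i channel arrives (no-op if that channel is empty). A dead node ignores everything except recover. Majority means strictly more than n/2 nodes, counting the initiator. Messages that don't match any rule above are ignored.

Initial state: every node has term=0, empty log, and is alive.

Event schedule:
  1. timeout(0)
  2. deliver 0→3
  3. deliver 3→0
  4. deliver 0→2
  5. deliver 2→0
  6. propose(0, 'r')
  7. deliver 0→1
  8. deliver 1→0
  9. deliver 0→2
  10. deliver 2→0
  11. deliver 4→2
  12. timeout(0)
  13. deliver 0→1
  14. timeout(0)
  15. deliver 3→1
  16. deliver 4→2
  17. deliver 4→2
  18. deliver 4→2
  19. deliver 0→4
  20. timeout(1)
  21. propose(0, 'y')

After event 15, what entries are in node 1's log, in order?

r

after 1 — timeout(0): n0:cand/t1/[-]
after 2 — deliver 0→3: n3:foll/t1/[-]
after 3 — deliver 3→0: ·
after 4 — deliver 0→2: n2:foll/t1/[-]
after 5 — deliver 2→0: n0:lead/t1/[-]
after 6 — propose(0,'r'): n0:lead/t1/[r]
after 7 — deliver 0→1: n1:foll/t1/[-]
after 8 — deliver 1→0: ·
after 9 — deliver 0→2: n2:foll/t1/[r]
after 10 — deliver 2→0: ·
after 11 — deliver 4→2: ·
after 12 — timeout(0): n0:cand/t2/[r]
after 13 — deliver 0→1: n1:foll/t1/[r]
after 14 — timeout(0): n0:cand/t3/[r]
after 15 — deliver 3→1: ·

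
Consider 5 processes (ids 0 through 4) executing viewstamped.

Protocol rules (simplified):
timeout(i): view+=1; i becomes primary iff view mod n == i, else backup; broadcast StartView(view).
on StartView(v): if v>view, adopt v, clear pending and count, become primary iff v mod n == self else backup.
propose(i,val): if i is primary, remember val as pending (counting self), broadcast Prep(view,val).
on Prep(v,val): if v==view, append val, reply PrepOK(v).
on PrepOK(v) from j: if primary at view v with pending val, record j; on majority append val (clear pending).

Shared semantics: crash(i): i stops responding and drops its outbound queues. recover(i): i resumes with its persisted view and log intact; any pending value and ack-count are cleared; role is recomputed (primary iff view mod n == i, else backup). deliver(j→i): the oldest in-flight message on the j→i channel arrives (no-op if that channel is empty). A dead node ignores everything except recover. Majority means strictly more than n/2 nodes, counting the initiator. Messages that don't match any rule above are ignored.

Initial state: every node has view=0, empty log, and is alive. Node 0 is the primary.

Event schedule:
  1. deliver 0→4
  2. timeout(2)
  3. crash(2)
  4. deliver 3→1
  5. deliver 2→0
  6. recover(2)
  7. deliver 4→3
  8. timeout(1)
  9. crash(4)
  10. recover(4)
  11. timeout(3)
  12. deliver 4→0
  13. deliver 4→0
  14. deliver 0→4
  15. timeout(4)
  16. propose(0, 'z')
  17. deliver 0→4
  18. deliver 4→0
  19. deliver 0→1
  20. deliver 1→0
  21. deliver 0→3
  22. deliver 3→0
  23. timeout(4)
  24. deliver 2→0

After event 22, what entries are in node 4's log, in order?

empty

1. deliver 0→4:  nop
2. timeout(2):  <2:back v1 ->
3. crash(2):  <2:✗back v1 ->
4. deliver 3→1:  nop
5. deliver 2→0:  nop
6. recover(2):  <2:back v1 ->
7. deliver 4→3:  nop
8. timeout(1):  <1:prim v1 ->
9. crash(4):  <4:✗back v0 ->
10. recover(4):  <4:back v0 ->
11. timeout(3):  <3:back v1 ->
12. deliver 4→0:  nop
13. deliver 4→0:  nop
14. deliver 0→4:  nop
15. timeout(4):  <4:back v1 ->
16. propose(0,'z'):  nop
17. deliver 0→4:  nop
18. deliver 4→0:  <0:back v1 ->
19. deliver 0→1:  nop
20. deliver 1→0:  nop
21. deliver 0→3:  nop
22. deliver 3→0:  nop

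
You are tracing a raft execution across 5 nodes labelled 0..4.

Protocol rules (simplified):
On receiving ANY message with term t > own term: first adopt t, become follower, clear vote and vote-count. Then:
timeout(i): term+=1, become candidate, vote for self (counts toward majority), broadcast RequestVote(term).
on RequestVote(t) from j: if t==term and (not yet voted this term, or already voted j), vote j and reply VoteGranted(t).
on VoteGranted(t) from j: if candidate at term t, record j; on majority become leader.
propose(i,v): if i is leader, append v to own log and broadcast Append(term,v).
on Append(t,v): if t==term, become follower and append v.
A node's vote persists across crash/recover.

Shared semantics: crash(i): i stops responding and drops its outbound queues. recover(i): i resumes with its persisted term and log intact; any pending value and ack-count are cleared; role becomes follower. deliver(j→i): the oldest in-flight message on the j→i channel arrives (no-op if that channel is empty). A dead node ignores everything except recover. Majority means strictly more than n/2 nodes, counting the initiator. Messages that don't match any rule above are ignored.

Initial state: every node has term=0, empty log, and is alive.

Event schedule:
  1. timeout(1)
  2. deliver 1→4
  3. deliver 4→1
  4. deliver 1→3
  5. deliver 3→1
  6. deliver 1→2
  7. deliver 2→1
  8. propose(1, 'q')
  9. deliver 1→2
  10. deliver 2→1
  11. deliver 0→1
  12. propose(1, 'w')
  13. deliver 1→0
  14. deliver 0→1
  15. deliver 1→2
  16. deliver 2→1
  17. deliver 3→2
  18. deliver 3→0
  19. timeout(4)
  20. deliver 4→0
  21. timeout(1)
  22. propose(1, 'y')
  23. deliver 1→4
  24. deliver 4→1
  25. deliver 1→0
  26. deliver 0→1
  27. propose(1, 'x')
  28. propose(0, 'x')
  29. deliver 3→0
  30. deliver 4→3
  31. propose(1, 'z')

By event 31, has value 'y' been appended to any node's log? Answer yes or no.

after 1 — timeout(1): n1:cand/t1/[-]
after 2 — deliver 1→4: n4:foll/t1/[-]
after 3 — deliver 4→1: ·
after 4 — deliver 1→3: n3:foll/t1/[-]
after 5 — deliver 3→1: n1:lead/t1/[-]
after 6 — deliver 1→2: n2:foll/t1/[-]
after 7 — deliver 2→1: ·
after 8 — propose(1,'q'): n1:lead/t1/[q]
after 9 — deliver 1→2: n2:foll/t1/[q]
after 10 — deliver 2→1: ·
after 11 — deliver 0→1: ·
after 12 — propose(1,'w'): n1:lead/t1/[q,w]
after 13 — deliver 1→0: n0:foll/t1/[-]
after 14 — deliver 0→1: ·
after 15 — deliver 1→2: n2:foll/t1/[q,w]
after 16 — deliver 2→1: ·
after 17 — deliver 3→2: ·
after 18 — deliver 3→0: ·
after 19 — timeout(4): n4:cand/t2/[-]
after 20 — deliver 4→0: n0:foll/t2/[-]
after 21 — timeout(1): n1:cand/t2/[q,w]
after 22 — propose(1,'y'): ·
after 23 — deliver 1→4: ·
after 24 — deliver 4→1: ·
after 25 — deliver 1→0: ·
after 26 — deliver 0→1: ·
after 27 — propose(1,'x'): ·
after 28 — propose(0,'x'): ·
after 29 — deliver 3→0: ·
after 30 — deliver 4→3: n3:foll/t2/[-]
after 31 — propose(1,'z'): ·

no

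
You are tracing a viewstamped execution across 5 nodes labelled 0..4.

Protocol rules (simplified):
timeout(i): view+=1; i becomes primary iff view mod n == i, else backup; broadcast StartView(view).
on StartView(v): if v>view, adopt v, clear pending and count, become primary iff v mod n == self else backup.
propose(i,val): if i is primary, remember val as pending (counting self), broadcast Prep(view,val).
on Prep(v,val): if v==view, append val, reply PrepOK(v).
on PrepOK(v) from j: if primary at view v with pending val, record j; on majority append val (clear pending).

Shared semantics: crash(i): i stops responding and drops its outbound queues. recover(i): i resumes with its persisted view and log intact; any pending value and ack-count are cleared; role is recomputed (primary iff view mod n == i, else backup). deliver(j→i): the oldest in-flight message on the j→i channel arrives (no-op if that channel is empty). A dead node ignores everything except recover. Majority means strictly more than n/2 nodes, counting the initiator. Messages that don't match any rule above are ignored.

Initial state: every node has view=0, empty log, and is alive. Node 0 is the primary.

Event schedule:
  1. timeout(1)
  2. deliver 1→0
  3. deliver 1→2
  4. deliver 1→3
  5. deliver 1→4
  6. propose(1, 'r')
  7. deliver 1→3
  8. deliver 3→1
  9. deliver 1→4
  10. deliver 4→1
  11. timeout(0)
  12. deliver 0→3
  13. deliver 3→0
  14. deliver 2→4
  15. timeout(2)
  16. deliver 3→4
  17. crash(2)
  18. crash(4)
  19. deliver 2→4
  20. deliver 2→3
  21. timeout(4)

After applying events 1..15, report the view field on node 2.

[1] timeout(1) → N1(prim v1 [-])
[2] deliver 1→0 → N0(back v1 [-])
[3] deliver 1→2 → N2(back v1 [-])
[4] deliver 1→3 → N3(back v1 [-])
[5] deliver 1→4 → N4(back v1 [-])
[6] propose(1,'r') → ∅
[7] deliver 1→3 → N3(back v1 [r])
[8] deliver 3→1 → ∅
[9] deliver 1→4 → N4(back v1 [r])
[10] deliver 4→1 → N1(prim v1 [r])
[11] timeout(0) → N0(back v2 [-])
[12] deliver 0→3 → N3(back v2 [r])
[13] deliver 3→0 → ∅
[14] deliver 2→4 → ∅
[15] timeout(2) → N2(prim v2 [-])

2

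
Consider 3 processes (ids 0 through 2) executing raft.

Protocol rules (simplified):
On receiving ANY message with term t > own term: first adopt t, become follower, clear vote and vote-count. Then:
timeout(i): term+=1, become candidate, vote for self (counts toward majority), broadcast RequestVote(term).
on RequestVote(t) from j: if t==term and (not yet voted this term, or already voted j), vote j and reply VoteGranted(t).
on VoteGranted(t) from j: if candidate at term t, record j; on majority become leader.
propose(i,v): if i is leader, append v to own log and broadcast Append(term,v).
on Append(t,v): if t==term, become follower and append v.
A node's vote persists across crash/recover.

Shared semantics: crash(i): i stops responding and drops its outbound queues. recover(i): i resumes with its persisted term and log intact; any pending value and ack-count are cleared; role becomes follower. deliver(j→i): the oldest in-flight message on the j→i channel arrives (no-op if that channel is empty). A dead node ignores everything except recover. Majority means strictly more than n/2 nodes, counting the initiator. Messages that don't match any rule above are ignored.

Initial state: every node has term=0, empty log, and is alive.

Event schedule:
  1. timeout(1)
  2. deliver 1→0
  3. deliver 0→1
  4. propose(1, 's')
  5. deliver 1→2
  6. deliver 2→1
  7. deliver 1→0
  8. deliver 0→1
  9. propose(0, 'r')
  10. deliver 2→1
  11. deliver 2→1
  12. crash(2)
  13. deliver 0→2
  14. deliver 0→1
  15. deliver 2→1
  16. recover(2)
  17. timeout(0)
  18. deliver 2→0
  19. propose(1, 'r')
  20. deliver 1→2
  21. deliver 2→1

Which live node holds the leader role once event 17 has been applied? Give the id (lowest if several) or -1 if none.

step 1 timeout(1): 1={cand,t=1,log=-}
step 2 deliver 1→0: 0={foll,t=1,log=-}
step 3 deliver 0→1: 1={lead,t=1,log=-}
step 4 propose(1,'s'): 1={lead,t=1,log=s}
step 5 deliver 1→2: 2={foll,t=1,log=-}
step 6 deliver 2→1: —
step 7 deliver 1→0: 0={foll,t=1,log=s}
step 8 deliver 0→1: —
step 9 propose(0,'r'): —
step 10 deliver 2→1: —
step 11 deliver 2→1: —
step 12 crash(2): 2={✗foll,t=1,log=-}
step 13 deliver 0→2: —
step 14 deliver 0→1: —
step 15 deliver 2→1: —
step 16 recover(2): 2={foll,t=1,log=-}
step 17 timeout(0): 0={cand,t=2,log=s}

1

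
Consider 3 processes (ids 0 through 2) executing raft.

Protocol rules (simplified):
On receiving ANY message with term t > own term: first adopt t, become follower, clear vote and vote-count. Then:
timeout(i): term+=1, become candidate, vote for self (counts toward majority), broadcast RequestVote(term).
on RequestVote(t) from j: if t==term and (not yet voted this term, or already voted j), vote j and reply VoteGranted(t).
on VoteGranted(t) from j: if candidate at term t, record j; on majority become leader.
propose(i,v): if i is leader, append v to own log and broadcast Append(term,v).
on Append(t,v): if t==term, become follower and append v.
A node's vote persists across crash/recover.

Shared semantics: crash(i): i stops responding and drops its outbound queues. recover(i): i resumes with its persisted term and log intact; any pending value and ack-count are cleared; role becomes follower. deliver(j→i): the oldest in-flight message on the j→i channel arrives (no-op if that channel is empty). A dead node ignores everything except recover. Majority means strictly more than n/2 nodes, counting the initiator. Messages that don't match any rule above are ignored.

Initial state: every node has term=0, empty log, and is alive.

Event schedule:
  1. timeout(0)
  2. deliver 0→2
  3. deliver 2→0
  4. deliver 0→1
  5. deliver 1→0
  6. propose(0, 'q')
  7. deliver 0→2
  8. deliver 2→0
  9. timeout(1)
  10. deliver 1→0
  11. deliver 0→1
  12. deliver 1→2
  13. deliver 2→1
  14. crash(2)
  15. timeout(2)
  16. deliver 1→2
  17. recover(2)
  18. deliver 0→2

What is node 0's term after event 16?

after 1 — timeout(0): n0:cand/t1/[-]
after 2 — deliver 0→2: n2:foll/t1/[-]
after 3 — deliver 2→0: n0:lead/t1/[-]
after 4 — deliver 0→1: n1:foll/t1/[-]
after 5 — deliver 1→0: ·
after 6 — propose(0,'q'): n0:lead/t1/[q]
after 7 — deliver 0→2: n2:foll/t1/[q]
after 8 — deliver 2→0: ·
after 9 — timeout(1): n1:cand/t2/[-]
after 10 — deliver 1→0: n0:foll/t2/[q]
after 11 — deliver 0→1: ·
after 12 — deliver 1→2: n2:foll/t2/[q]
after 13 — deliver 2→1: n1:lead/t2/[-]
after 14 — crash(2): n2:✗foll/t2/[q]
after 15 — timeout(2): ·
after 16 — deliver 1→2: ·

2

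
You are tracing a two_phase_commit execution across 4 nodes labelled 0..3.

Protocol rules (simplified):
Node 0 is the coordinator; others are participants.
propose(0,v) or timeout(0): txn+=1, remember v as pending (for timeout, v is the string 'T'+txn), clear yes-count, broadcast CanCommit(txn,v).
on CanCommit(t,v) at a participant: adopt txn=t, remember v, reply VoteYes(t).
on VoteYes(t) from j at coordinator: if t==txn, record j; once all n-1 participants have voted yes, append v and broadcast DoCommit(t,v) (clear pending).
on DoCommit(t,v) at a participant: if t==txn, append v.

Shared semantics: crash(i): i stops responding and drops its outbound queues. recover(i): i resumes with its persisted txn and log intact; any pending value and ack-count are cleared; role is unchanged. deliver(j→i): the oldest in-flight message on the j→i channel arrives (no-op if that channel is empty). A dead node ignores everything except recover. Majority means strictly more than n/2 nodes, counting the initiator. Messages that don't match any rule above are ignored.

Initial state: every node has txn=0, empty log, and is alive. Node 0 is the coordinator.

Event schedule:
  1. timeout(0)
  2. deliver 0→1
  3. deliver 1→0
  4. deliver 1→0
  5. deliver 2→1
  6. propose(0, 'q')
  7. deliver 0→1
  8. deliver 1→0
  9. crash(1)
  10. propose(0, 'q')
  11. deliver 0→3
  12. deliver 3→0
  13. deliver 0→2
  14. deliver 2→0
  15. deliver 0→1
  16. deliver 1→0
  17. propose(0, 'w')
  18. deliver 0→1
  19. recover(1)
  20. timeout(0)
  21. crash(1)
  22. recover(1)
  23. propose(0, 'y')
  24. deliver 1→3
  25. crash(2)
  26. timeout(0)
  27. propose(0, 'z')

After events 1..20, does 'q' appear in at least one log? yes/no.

after 1 — timeout(0): n0:coor/t1/[-]
after 2 — deliver 0→1: n1:part/t1/[-]
after 3 — deliver 1→0: ·
after 4 — deliver 1→0: ·
after 5 — deliver 2→1: ·
after 6 — propose(0,'q'): n0:coor/t2/[-]
after 7 — deliver 0→1: n1:part/t2/[-]
after 8 — deliver 1→0: ·
after 9 — crash(1): n1:✗part/t2/[-]
after 10 — propose(0,'q'): n0:coor/t3/[-]
after 11 — deliver 0→3: n3:part/t1/[-]
after 12 — deliver 3→0: ·
after 13 — deliver 0→2: n2:part/t1/[-]
after 14 — deliver 2→0: ·
after 15 — deliver 0→1: ·
after 16 — deliver 1→0: ·
after 17 — propose(0,'w'): n0:coor/t4/[-]
after 18 — deliver 0→1: ·
after 19 — recover(1): n1:part/t2/[-]
after 20 — timeout(0): n0:coor/t5/[-]

no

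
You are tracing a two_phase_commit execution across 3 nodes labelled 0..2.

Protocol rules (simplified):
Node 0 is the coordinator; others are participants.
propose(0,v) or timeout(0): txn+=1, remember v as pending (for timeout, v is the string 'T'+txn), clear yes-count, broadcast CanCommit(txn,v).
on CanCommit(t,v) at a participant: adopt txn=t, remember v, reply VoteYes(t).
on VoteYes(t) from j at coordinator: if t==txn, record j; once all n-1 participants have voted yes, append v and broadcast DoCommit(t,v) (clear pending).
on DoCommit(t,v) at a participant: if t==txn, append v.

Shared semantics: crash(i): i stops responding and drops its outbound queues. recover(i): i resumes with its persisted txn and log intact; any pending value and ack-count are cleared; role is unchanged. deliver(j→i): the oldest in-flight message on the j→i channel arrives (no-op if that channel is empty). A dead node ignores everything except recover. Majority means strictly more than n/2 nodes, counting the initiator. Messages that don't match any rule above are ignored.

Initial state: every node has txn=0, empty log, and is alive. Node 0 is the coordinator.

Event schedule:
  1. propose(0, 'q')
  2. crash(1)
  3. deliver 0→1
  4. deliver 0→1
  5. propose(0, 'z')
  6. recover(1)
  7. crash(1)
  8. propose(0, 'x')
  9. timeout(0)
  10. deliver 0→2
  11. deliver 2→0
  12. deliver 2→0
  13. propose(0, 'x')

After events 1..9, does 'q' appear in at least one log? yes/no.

no

e1 propose(0,'q'): 0[coor,t=1,-]
e2 crash(1): 1[✗part,t=0,-]
e3 deliver 0→1: ·
e4 deliver 0→1: ·
e5 propose(0,'z'): 0[coor,t=2,-]
e6 recover(1): 1[part,t=0,-]
e7 crash(1): 1[✗part,t=0,-]
e8 propose(0,'x'): 0[coor,t=3,-]
e9 timeout(0): 0[coor,t=4,-]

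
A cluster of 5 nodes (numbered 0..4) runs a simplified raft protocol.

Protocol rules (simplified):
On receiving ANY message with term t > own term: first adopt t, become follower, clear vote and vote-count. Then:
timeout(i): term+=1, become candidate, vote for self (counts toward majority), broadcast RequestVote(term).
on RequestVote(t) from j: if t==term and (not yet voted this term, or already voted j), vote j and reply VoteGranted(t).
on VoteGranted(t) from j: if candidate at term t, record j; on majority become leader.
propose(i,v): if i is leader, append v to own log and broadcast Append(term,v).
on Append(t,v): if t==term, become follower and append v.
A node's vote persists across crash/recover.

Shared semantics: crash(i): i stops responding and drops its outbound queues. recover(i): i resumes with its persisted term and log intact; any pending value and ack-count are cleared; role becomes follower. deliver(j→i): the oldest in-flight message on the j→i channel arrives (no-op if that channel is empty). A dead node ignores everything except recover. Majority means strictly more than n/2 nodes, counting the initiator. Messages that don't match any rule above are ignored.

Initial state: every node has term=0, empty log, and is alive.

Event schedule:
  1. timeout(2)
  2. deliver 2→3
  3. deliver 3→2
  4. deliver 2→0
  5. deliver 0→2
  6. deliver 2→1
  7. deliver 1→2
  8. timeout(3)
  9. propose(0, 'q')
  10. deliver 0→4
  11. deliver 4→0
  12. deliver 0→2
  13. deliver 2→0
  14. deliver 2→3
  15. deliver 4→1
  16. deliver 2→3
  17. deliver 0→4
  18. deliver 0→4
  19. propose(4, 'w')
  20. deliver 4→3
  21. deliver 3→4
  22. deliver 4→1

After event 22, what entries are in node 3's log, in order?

1. timeout(2):  <2:cand t1 ->
2. deliver 2→3:  <3:foll t1 ->
3. deliver 3→2:  nop
4. deliver 2→0:  <0:foll t1 ->
5. deliver 0→2:  <2:lead t1 ->
6. deliver 2→1:  <1:foll t1 ->
7. deliver 1→2:  nop
8. timeout(3):  <3:cand t2 ->
9. propose(0,'q'):  nop
10. deliver 0→4:  nop
11. deliver 4→0:  nop
12. deliver 0→2:  nop
13. deliver 2→0:  nop
14. deliver 2→3:  nop
15. deliver 4→1:  nop
16. deliver 2→3:  nop
17. deliver 0→4:  nop
18. deliver 0→4:  nop
19. propose(4,'w'):  nop
20. deliver 4→3:  nop
21. deliver 3→4:  <4:foll t2 ->
22. deliver 4→1:  nop

empty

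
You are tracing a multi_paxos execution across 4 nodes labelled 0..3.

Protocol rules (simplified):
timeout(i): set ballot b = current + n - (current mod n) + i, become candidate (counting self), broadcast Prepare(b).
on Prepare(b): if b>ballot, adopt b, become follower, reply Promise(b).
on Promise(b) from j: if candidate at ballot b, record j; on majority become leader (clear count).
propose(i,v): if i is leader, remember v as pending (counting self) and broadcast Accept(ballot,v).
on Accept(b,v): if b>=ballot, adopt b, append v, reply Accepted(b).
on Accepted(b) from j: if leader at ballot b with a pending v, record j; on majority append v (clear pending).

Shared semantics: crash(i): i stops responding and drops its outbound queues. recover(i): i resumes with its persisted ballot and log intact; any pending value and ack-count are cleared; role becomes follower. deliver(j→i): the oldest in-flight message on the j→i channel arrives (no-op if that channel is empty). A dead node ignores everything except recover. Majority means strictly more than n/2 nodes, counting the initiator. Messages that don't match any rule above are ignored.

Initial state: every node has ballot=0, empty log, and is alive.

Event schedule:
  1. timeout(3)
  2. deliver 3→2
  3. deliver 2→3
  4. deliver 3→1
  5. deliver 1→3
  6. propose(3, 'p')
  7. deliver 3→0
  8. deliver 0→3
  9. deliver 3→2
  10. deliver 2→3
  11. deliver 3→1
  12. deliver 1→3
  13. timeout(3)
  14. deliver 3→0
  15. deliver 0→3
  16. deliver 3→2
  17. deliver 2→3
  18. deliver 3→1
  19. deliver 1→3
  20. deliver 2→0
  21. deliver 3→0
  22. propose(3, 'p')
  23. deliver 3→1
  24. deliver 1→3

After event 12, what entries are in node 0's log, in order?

1. timeout(3):  <3:cand b7 ->
2. deliver 3→2:  <2:foll b7 ->
3. deliver 2→3:  nop
4. deliver 3→1:  <1:foll b7 ->
5. deliver 1→3:  <3:lead b7 ->
6. propose(3,'p'):  nop
7. deliver 3→0:  <0:foll b7 ->
8. deliver 0→3:  nop
9. deliver 3→2:  <2:foll b7 p>
10. deliver 2→3:  nop
11. deliver 3→1:  <1:foll b7 p>
12. deliver 1→3:  <3:lead b7 p>

empty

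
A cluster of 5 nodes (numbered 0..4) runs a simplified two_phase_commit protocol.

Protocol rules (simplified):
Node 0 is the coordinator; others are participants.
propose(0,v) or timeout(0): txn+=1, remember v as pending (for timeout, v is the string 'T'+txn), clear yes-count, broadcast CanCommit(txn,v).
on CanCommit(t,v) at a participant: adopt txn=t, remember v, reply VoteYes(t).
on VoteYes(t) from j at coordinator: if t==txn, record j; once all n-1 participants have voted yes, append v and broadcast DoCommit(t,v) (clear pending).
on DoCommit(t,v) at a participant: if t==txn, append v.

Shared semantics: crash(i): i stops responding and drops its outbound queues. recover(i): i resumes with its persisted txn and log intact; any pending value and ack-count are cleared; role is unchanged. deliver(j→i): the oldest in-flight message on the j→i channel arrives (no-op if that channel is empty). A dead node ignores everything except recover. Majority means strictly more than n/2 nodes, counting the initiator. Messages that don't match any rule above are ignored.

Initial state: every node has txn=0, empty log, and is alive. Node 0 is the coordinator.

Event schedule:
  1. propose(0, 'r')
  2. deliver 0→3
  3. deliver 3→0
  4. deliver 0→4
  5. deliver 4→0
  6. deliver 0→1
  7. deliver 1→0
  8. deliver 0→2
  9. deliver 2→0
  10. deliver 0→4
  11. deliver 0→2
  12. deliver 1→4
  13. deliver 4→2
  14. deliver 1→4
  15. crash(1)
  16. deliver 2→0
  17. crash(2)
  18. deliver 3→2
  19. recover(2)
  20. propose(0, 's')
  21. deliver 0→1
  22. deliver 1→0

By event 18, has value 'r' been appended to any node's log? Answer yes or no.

yes

e1 propose(0,'r'): 0[coor,t=1,-]
e2 deliver 0→3: 3[part,t=1,-]
e3 deliver 3→0: ·
e4 deliver 0→4: 4[part,t=1,-]
e5 deliver 4→0: ·
e6 deliver 0→1: 1[part,t=1,-]
e7 deliver 1→0: ·
e8 deliver 0→2: 2[part,t=1,-]
e9 deliver 2→0: 0[coor,t=1,r]
e10 deliver 0→4: 4[part,t=1,r]
e11 deliver 0→2: 2[part,t=1,r]
e12 deliver 1→4: ·
e13 deliver 4→2: ·
e14 deliver 1→4: ·
e15 crash(1): 1[✗part,t=1,-]
e16 deliver 2→0: ·
e17 crash(2): 2[✗part,t=1,r]
e18 deliver 3→2: ·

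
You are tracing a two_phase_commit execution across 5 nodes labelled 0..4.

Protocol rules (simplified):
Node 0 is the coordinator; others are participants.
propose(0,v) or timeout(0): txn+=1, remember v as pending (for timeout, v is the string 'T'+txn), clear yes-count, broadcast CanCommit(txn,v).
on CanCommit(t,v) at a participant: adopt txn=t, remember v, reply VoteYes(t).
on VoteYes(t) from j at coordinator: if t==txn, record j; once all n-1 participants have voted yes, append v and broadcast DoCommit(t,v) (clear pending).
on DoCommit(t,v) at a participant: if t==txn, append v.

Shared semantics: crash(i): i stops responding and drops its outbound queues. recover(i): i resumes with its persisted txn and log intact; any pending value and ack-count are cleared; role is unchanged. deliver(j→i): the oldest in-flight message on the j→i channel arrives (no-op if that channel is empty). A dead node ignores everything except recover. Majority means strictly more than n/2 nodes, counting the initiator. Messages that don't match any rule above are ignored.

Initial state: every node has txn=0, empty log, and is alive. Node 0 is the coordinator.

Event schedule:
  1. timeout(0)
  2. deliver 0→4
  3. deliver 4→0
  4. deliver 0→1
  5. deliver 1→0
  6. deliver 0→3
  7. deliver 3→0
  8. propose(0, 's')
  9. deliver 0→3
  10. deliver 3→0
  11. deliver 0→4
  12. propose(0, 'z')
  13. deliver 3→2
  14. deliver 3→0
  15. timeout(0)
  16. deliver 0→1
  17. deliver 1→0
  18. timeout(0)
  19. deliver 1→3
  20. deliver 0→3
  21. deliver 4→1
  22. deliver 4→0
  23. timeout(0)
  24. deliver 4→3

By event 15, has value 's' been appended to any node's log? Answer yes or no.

e1 timeout(0): 0[coor,t=1,-]
e2 deliver 0→4: 4[part,t=1,-]
e3 deliver 4→0: ·
e4 deliver 0→1: 1[part,t=1,-]
e5 deliver 1→0: ·
e6 deliver 0→3: 3[part,t=1,-]
e7 deliver 3→0: ·
e8 propose(0,'s'): 0[coor,t=2,-]
e9 deliver 0→3: 3[part,t=2,-]
e10 deliver 3→0: ·
e11 deliver 0→4: 4[part,t=2,-]
e12 propose(0,'z'): 0[coor,t=3,-]
e13 deliver 3→2: ·
e14 deliver 3→0: ·
e15 timeout(0): 0[coor,t=4,-]

no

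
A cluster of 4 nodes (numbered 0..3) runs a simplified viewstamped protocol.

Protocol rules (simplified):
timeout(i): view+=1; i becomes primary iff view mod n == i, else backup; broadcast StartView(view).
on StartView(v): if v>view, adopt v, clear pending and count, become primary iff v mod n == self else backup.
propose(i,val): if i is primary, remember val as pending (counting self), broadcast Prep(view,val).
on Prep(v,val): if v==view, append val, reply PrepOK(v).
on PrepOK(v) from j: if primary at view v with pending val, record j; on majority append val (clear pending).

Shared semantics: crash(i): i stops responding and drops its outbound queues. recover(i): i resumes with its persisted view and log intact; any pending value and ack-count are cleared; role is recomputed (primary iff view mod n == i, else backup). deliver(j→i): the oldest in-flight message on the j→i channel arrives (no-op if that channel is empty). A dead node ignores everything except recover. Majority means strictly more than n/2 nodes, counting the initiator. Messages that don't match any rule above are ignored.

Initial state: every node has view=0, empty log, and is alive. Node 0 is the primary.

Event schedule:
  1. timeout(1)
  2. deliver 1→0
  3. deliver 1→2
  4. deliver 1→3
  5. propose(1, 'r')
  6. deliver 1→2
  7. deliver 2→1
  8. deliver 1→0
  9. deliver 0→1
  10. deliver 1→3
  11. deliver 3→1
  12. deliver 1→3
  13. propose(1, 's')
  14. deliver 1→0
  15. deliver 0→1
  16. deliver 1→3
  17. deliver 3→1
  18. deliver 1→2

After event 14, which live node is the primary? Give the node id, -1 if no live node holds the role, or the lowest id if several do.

1

e1 timeout(1): 1[prim,v=1,-]
e2 deliver 1→0: 0[back,v=1,-]
e3 deliver 1→2: 2[back,v=1,-]
e4 deliver 1→3: 3[back,v=1,-]
e5 propose(1,'r'): ·
e6 deliver 1→2: 2[back,v=1,r]
e7 deliver 2→1: ·
e8 deliver 1→0: 0[back,v=1,r]
e9 deliver 0→1: 1[prim,v=1,r]
e10 deliver 1→3: 3[back,v=1,r]
e11 deliver 3→1: ·
e12 deliver 1→3: ·
e13 propose(1,'s'): ·
e14 deliver 1→0: 0[back,v=1,r,s]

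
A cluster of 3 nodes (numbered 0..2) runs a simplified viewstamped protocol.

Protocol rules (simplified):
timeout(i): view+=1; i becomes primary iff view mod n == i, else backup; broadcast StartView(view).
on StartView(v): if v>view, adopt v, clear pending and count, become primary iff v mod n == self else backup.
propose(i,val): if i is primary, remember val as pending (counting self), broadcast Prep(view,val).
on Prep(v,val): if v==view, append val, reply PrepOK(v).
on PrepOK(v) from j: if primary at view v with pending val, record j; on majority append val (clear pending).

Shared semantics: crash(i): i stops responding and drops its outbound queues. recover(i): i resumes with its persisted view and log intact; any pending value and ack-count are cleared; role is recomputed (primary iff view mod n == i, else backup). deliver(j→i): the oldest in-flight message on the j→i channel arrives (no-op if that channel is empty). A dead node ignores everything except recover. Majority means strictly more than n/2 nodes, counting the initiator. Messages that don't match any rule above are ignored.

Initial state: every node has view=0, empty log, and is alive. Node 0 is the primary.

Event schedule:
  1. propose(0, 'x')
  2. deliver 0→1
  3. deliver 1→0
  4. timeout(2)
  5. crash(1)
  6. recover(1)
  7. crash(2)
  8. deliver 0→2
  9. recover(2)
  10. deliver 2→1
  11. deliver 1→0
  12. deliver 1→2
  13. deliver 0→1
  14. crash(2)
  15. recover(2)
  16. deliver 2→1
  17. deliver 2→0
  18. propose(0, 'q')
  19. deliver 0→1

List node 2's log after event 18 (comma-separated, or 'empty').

empty

e1 propose(0,'x'): ·
e2 deliver 0→1: 1[back,v=0,x]
e3 deliver 1→0: 0[prim,v=0,x]
e4 timeout(2): 2[back,v=1,-]
e5 crash(1): 1[✗back,v=0,x]
e6 recover(1): 1[back,v=0,x]
e7 crash(2): 2[✗back,v=1,-]
e8 deliver 0→2: ·
e9 recover(2): 2[back,v=1,-]
e10 deliver 2→1: ·
e11 deliver 1→0: ·
e12 deliver 1→2: ·
e13 deliver 0→1: ·
e14 crash(2): 2[✗back,v=1,-]
e15 recover(2): 2[back,v=1,-]
e16 deliver 2→1: ·
e17 deliver 2→0: ·
e18 propose(0,'q'): ·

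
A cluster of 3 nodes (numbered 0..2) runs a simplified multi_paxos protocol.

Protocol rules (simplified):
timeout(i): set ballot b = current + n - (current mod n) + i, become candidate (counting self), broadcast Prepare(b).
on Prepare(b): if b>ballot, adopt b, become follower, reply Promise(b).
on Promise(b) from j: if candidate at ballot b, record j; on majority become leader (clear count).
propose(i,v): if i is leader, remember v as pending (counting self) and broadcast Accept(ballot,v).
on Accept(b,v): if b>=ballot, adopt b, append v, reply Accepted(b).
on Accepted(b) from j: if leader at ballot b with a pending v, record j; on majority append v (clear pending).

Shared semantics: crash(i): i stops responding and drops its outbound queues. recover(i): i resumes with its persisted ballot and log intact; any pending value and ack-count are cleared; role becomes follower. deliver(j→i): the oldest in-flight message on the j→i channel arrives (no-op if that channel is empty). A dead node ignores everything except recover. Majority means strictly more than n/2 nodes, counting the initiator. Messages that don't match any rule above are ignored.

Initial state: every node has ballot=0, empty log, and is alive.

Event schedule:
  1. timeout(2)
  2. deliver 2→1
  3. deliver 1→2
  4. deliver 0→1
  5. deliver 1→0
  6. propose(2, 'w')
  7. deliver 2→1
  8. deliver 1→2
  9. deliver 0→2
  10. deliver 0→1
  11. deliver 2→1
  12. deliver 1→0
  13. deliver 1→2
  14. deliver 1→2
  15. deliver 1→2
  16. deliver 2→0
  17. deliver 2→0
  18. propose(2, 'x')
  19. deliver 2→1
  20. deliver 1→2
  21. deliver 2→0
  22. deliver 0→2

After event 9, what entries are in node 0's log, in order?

empty

[1] timeout(2) → N2(cand b5 [-])
[2] deliver 2→1 → N1(foll b5 [-])
[3] deliver 1→2 → N2(lead b5 [-])
[4] deliver 0→1 → ∅
[5] deliver 1→0 → ∅
[6] propose(2,'w') → ∅
[7] deliver 2→1 → N1(foll b5 [w])
[8] deliver 1→2 → N2(lead b5 [w])
[9] deliver 0→2 → ∅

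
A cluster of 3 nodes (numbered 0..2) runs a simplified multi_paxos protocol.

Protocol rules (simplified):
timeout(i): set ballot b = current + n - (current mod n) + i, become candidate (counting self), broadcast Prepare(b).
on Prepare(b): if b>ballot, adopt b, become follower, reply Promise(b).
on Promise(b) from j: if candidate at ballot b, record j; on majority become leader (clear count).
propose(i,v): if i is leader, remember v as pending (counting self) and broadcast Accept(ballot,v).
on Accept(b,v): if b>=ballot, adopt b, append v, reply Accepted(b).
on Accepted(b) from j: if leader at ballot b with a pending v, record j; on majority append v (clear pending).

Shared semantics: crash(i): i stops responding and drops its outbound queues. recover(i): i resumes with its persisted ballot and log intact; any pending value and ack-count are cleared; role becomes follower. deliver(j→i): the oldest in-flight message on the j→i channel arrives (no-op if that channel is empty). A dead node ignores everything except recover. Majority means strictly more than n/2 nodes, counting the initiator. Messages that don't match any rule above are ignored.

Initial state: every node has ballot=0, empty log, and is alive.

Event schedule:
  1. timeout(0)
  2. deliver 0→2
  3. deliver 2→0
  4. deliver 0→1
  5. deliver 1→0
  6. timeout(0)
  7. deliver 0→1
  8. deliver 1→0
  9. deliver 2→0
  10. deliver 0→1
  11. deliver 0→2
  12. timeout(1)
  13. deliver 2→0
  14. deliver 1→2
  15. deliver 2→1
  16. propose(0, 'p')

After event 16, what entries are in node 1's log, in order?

1. timeout(0):  <0:cand b3 ->
2. deliver 0→2:  <2:foll b3 ->
3. deliver 2→0:  <0:lead b3 ->
4. deliver 0→1:  <1:foll b3 ->
5. deliver 1→0:  nop
6. timeout(0):  <0:cand b6 ->
7. deliver 0→1:  <1:foll b6 ->
8. deliver 1→0:  <0:lead b6 ->
9. deliver 2→0:  nop
10. deliver 0→1:  nop
11. deliver 0→2:  <2:foll b6 ->
12. timeout(1):  <1:cand b10 ->
13. deliver 2→0:  nop
14. deliver 1→2:  <2:foll b10 ->
15. deliver 2→1:  <1:lead b10 ->
16. propose(0,'p'):  nop

empty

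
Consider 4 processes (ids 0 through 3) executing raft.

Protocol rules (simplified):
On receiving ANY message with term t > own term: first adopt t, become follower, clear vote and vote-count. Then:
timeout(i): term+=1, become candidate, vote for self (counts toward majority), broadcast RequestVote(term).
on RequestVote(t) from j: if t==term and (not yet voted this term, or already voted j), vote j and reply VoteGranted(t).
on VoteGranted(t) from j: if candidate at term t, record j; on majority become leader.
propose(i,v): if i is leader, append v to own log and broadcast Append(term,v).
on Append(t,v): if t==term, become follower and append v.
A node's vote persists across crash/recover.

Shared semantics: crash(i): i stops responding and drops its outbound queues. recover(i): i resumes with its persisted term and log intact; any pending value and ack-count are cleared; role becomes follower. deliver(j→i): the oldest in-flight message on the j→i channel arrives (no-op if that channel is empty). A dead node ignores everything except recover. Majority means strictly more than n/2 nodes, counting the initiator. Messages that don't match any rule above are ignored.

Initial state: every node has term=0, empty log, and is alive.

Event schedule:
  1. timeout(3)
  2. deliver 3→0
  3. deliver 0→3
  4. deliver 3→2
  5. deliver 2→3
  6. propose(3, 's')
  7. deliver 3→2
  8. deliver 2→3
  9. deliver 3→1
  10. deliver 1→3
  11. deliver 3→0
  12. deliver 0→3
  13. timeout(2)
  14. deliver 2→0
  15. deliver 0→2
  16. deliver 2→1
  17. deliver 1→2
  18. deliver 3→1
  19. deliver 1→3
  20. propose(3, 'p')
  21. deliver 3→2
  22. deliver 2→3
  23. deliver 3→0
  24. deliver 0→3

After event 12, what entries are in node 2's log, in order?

s

after 1 — timeout(3): n3:cand/t1/[-]
after 2 — deliver 3→0: n0:foll/t1/[-]
after 3 — deliver 0→3: ·
after 4 — deliver 3→2: n2:foll/t1/[-]
after 5 — deliver 2→3: n3:lead/t1/[-]
after 6 — propose(3,'s'): n3:lead/t1/[s]
after 7 — deliver 3→2: n2:foll/t1/[s]
after 8 — deliver 2→3: ·
after 9 — deliver 3→1: n1:foll/t1/[-]
after 10 — deliver 1→3: ·
after 11 — deliver 3→0: n0:foll/t1/[s]
after 12 — deliver 0→3: ·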